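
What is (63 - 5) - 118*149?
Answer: -17524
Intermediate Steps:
(63 - 5) - 118*149 = 58 - 17582 = -17524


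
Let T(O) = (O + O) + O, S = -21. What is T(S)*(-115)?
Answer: 7245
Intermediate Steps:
T(O) = 3*O (T(O) = 2*O + O = 3*O)
T(S)*(-115) = (3*(-21))*(-115) = -63*(-115) = 7245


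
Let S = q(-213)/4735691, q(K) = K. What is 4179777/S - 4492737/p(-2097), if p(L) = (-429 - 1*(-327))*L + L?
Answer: -155271772004744180/1670843 ≈ -9.2930e+10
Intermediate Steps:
S = -213/4735691 ≈ -4.4978e-5
p(L) = -101*L (p(L) = (-429 + 327)*L + L = -102*L + L = -101*L)
4179777/S - 4492737/p(-2097) = 4179777/(-213/4735691) - 4492737/((-101*(-2097))) = 4179777*(-4735691/213) - 4492737/211797 = -6598044106969/71 - 4492737*1/211797 = -6598044106969/71 - 499193/23533 = -155271772004744180/1670843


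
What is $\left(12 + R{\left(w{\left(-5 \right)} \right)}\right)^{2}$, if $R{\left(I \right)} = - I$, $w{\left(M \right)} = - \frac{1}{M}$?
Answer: $\frac{3481}{25} \approx 139.24$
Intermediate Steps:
$\left(12 + R{\left(w{\left(-5 \right)} \right)}\right)^{2} = \left(12 - - \frac{1}{-5}\right)^{2} = \left(12 - \left(-1\right) \left(- \frac{1}{5}\right)\right)^{2} = \left(12 - \frac{1}{5}\right)^{2} = \left(\frac{59}{5}\right)^{2} = \frac{3481}{25}$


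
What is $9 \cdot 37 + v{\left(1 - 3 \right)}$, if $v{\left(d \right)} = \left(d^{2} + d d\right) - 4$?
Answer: $337$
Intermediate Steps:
$v{\left(d \right)} = -4 + 2 d^{2}$ ($v{\left(d \right)} = \left(d^{2} + d^{2}\right) - 4 = 2 d^{2} - 4 = -4 + 2 d^{2}$)
$9 \cdot 37 + v{\left(1 - 3 \right)} = 9 \cdot 37 - \left(4 - 2 \left(1 - 3\right)^{2}\right) = 333 - \left(4 - 2 \left(1 - 3\right)^{2}\right) = 333 - \left(4 - 2 \left(-2\right)^{2}\right) = 333 + \left(-4 + 2 \cdot 4\right) = 333 + \left(-4 + 8\right) = 333 + 4 = 337$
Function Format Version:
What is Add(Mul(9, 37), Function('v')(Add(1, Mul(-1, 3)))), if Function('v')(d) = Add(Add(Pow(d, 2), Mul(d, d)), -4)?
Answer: 337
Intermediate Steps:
Function('v')(d) = Add(-4, Mul(2, Pow(d, 2))) (Function('v')(d) = Add(Add(Pow(d, 2), Pow(d, 2)), -4) = Add(Mul(2, Pow(d, 2)), -4) = Add(-4, Mul(2, Pow(d, 2))))
Add(Mul(9, 37), Function('v')(Add(1, Mul(-1, 3)))) = Add(Mul(9, 37), Add(-4, Mul(2, Pow(Add(1, Mul(-1, 3)), 2)))) = Add(333, Add(-4, Mul(2, Pow(Add(1, -3), 2)))) = Add(333, Add(-4, Mul(2, Pow(-2, 2)))) = Add(333, Add(-4, Mul(2, 4))) = Add(333, Add(-4, 8)) = Add(333, 4) = 337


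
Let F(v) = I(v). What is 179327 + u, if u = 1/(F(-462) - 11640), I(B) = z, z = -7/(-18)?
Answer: 37571337733/209513 ≈ 1.7933e+5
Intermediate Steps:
z = 7/18 (z = -7*(-1/18) = 7/18 ≈ 0.38889)
I(B) = 7/18
F(v) = 7/18
u = -18/209513 (u = 1/(7/18 - 11640) = 1/(-209513/18) = -18/209513 ≈ -8.5914e-5)
179327 + u = 179327 - 18/209513 = 37571337733/209513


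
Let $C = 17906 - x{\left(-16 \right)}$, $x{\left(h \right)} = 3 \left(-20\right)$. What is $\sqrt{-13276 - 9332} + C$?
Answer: $17966 + 12 i \sqrt{157} \approx 17966.0 + 150.36 i$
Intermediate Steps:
$x{\left(h \right)} = -60$
$C = 17966$ ($C = 17906 - -60 = 17906 + 60 = 17966$)
$\sqrt{-13276 - 9332} + C = \sqrt{-13276 - 9332} + 17966 = \sqrt{-22608} + 17966 = 12 i \sqrt{157} + 17966 = 17966 + 12 i \sqrt{157}$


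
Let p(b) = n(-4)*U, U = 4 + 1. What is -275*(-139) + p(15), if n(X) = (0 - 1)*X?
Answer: 38245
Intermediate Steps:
n(X) = -X
U = 5
p(b) = 20 (p(b) = -1*(-4)*5 = 4*5 = 20)
-275*(-139) + p(15) = -275*(-139) + 20 = 38225 + 20 = 38245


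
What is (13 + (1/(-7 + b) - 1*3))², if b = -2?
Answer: 7921/81 ≈ 97.790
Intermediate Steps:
(13 + (1/(-7 + b) - 1*3))² = (13 + (1/(-7 - 2) - 1*3))² = (13 + (1/(-9) - 3))² = (13 + (-⅑ - 3))² = (13 - 28/9)² = (89/9)² = 7921/81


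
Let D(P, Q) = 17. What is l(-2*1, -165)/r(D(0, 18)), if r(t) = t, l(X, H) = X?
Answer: -2/17 ≈ -0.11765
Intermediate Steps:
l(-2*1, -165)/r(D(0, 18)) = -2*1/17 = -2/17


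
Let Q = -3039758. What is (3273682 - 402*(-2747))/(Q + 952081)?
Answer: -4377976/2087677 ≈ -2.0971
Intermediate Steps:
(3273682 - 402*(-2747))/(Q + 952081) = (3273682 - 402*(-2747))/(-3039758 + 952081) = (3273682 + 1104294)/(-2087677) = 4377976*(-1/2087677) = -4377976/2087677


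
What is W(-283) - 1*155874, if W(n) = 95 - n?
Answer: -155496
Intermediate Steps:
W(-283) - 1*155874 = (95 - 1*(-283)) - 1*155874 = (95 + 283) - 155874 = 378 - 155874 = -155496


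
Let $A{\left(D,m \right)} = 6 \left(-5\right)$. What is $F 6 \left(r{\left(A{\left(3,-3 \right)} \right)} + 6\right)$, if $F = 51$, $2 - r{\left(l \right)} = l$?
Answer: $11628$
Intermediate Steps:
$A{\left(D,m \right)} = -30$
$r{\left(l \right)} = 2 - l$
$F 6 \left(r{\left(A{\left(3,-3 \right)} \right)} + 6\right) = 51 \cdot 6 \left(\left(2 - -30\right) + 6\right) = 51 \cdot 6 \left(\left(2 + 30\right) + 6\right) = 51 \cdot 6 \left(32 + 6\right) = 51 \cdot 6 \cdot 38 = 51 \cdot 228 = 11628$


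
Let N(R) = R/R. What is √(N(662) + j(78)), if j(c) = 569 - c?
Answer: 2*√123 ≈ 22.181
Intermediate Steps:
N(R) = 1
√(N(662) + j(78)) = √(1 + (569 - 1*78)) = √(1 + (569 - 78)) = √(1 + 491) = √492 = 2*√123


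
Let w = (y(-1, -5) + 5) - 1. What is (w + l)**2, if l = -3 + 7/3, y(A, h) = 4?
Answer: 484/9 ≈ 53.778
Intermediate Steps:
l = -2/3 (l = -3 + 7*(1/3) = -3 + 7/3 = -2/3 ≈ -0.66667)
w = 8 (w = (4 + 5) - 1 = 9 - 1 = 8)
(w + l)**2 = (8 - 2/3)**2 = (22/3)**2 = 484/9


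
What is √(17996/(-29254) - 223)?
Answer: I*√47842269513/14627 ≈ 14.954*I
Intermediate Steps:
√(17996/(-29254) - 223) = √(17996*(-1/29254) - 223) = √(-8998/14627 - 223) = √(-3270819/14627) = I*√47842269513/14627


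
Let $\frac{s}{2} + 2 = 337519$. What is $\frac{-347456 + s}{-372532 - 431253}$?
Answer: $- \frac{327578}{803785} \approx -0.40754$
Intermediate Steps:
$s = 675034$ ($s = -4 + 2 \cdot 337519 = -4 + 675038 = 675034$)
$\frac{-347456 + s}{-372532 - 431253} = \frac{-347456 + 675034}{-372532 - 431253} = \frac{327578}{-803785} = 327578 \left(- \frac{1}{803785}\right) = - \frac{327578}{803785}$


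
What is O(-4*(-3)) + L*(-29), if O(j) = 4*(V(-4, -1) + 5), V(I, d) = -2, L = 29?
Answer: -829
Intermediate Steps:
O(j) = 12 (O(j) = 4*(-2 + 5) = 4*3 = 12)
O(-4*(-3)) + L*(-29) = 12 + 29*(-29) = 12 - 841 = -829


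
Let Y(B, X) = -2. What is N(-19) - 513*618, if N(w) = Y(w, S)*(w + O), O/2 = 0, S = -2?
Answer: -316996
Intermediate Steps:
O = 0 (O = 2*0 = 0)
N(w) = -2*w (N(w) = -2*(w + 0) = -2*w)
N(-19) - 513*618 = -2*(-19) - 513*618 = 38 - 317034 = -316996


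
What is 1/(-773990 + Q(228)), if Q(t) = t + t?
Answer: -1/773534 ≈ -1.2928e-6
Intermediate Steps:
Q(t) = 2*t
1/(-773990 + Q(228)) = 1/(-773990 + 2*228) = 1/(-773990 + 456) = 1/(-773534) = -1/773534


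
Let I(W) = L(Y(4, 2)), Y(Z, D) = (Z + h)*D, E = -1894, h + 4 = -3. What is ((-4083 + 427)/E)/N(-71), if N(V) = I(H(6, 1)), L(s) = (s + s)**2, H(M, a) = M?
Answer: 457/34092 ≈ 0.013405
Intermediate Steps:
h = -7 (h = -4 - 3 = -7)
Y(Z, D) = D*(-7 + Z) (Y(Z, D) = (Z - 7)*D = (-7 + Z)*D = D*(-7 + Z))
L(s) = 4*s**2 (L(s) = (2*s)**2 = 4*s**2)
I(W) = 144 (I(W) = 4*(2*(-7 + 4))**2 = 4*(2*(-3))**2 = 4*(-6)**2 = 4*36 = 144)
N(V) = 144
((-4083 + 427)/E)/N(-71) = ((-4083 + 427)/(-1894))/144 = -3656*(-1/1894)*(1/144) = (1828/947)*(1/144) = 457/34092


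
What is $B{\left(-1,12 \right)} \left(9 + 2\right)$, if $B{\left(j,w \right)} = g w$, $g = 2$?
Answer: $264$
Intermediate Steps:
$B{\left(j,w \right)} = 2 w$
$B{\left(-1,12 \right)} \left(9 + 2\right) = 2 \cdot 12 \left(9 + 2\right) = 24 \cdot 11 = 264$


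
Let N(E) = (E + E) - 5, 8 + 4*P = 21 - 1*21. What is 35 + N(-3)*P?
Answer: 57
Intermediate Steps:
P = -2 (P = -2 + (21 - 1*21)/4 = -2 + (21 - 21)/4 = -2 + (¼)*0 = -2 + 0 = -2)
N(E) = -5 + 2*E (N(E) = 2*E - 5 = -5 + 2*E)
35 + N(-3)*P = 35 + (-5 + 2*(-3))*(-2) = 35 + (-5 - 6)*(-2) = 35 - 11*(-2) = 35 + 22 = 57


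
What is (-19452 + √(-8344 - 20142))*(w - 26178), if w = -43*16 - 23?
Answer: 523044828 - 26889*I*√28486 ≈ 5.2304e+8 - 4.5383e+6*I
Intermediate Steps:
w = -711 (w = -688 - 23 = -711)
(-19452 + √(-8344 - 20142))*(w - 26178) = (-19452 + √(-8344 - 20142))*(-711 - 26178) = (-19452 + √(-28486))*(-26889) = (-19452 + I*√28486)*(-26889) = 523044828 - 26889*I*√28486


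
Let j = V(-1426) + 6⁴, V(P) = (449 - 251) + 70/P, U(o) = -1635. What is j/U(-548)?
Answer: -1065187/1165755 ≈ -0.91373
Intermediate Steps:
V(P) = 198 + 70/P
j = 1065187/713 (j = (198 + 70/(-1426)) + 6⁴ = (198 + 70*(-1/1426)) + 1296 = (198 - 35/713) + 1296 = 141139/713 + 1296 = 1065187/713 ≈ 1494.0)
j/U(-548) = (1065187/713)/(-1635) = (1065187/713)*(-1/1635) = -1065187/1165755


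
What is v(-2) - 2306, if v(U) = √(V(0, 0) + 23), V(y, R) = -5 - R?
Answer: -2306 + 3*√2 ≈ -2301.8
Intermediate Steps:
v(U) = 3*√2 (v(U) = √((-5 - 1*0) + 23) = √((-5 + 0) + 23) = √(-5 + 23) = √18 = 3*√2)
v(-2) - 2306 = 3*√2 - 2306 = -2306 + 3*√2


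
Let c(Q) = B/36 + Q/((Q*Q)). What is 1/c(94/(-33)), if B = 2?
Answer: -423/125 ≈ -3.3840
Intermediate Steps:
c(Q) = 1/18 + 1/Q (c(Q) = 2/36 + Q/((Q*Q)) = 2*(1/36) + Q/(Q²) = 1/18 + Q/Q² = 1/18 + 1/Q)
1/c(94/(-33)) = 1/((18 + 94/(-33))/(18*((94/(-33))))) = 1/((18 + 94*(-1/33))/(18*((94*(-1/33))))) = 1/((18 - 94/33)/(18*(-94/33))) = 1/((1/18)*(-33/94)*(500/33)) = 1/(-125/423) = -423/125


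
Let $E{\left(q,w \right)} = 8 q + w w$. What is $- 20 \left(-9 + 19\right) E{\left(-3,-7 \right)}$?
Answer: $-5000$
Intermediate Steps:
$E{\left(q,w \right)} = w^{2} + 8 q$ ($E{\left(q,w \right)} = 8 q + w^{2} = w^{2} + 8 q$)
$- 20 \left(-9 + 19\right) E{\left(-3,-7 \right)} = - 20 \left(-9 + 19\right) \left(\left(-7\right)^{2} + 8 \left(-3\right)\right) = - 20 \cdot 10 \left(49 - 24\right) = - 20 \cdot 10 \cdot 25 = \left(-20\right) 250 = -5000$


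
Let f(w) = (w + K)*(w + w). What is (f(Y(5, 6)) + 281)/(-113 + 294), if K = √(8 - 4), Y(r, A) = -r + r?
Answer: 281/181 ≈ 1.5525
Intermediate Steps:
Y(r, A) = 0
K = 2 (K = √4 = 2)
f(w) = 2*w*(2 + w) (f(w) = (w + 2)*(w + w) = (2 + w)*(2*w) = 2*w*(2 + w))
(f(Y(5, 6)) + 281)/(-113 + 294) = (2*0*(2 + 0) + 281)/(-113 + 294) = (2*0*2 + 281)/181 = (0 + 281)*(1/181) = 281*(1/181) = 281/181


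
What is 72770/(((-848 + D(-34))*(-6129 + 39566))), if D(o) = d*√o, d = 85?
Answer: -30854480/16129239749 - 3092725*I*√34/16129239749 ≈ -0.001913 - 0.0011181*I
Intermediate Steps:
D(o) = 85*√o
72770/(((-848 + D(-34))*(-6129 + 39566))) = 72770/(((-848 + 85*√(-34))*(-6129 + 39566))) = 72770/(((-848 + 85*(I*√34))*33437)) = 72770/(((-848 + 85*I*√34)*33437)) = 72770/(-28354576 + 2842145*I*√34)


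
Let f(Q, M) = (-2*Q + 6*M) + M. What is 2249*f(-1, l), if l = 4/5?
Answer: 85462/5 ≈ 17092.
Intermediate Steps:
l = 4/5 (l = 4*(1/5) = 4/5 ≈ 0.80000)
f(Q, M) = -2*Q + 7*M
2249*f(-1, l) = 2249*(-2*(-1) + 7*(4/5)) = 2249*(2 + 28/5) = 2249*(38/5) = 85462/5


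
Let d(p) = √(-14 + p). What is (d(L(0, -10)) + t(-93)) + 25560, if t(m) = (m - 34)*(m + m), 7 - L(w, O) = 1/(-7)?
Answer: 49182 + 4*I*√21/7 ≈ 49182.0 + 2.6186*I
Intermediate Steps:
L(w, O) = 50/7 (L(w, O) = 7 - 1/(-7) = 7 - 1*(-⅐) = 7 + ⅐ = 50/7)
t(m) = 2*m*(-34 + m) (t(m) = (-34 + m)*(2*m) = 2*m*(-34 + m))
(d(L(0, -10)) + t(-93)) + 25560 = (√(-14 + 50/7) + 2*(-93)*(-34 - 93)) + 25560 = (√(-48/7) + 2*(-93)*(-127)) + 25560 = (4*I*√21/7 + 23622) + 25560 = (23622 + 4*I*√21/7) + 25560 = 49182 + 4*I*√21/7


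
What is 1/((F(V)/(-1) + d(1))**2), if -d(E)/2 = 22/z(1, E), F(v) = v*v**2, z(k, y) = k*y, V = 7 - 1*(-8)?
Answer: 1/11689561 ≈ 8.5546e-8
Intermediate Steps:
V = 15 (V = 7 + 8 = 15)
F(v) = v**3
d(E) = -44/E (d(E) = -44/(1*E) = -44/E)
1/((F(V)/(-1) + d(1))**2) = 1/((15**3/(-1) - 44/1)**2) = 1/((3375*(-1) - 44*1)**2) = 1/((-3375 - 44)**2) = 1/((-3419)**2) = 1/11689561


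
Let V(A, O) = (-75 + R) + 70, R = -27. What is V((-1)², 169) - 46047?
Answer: -46079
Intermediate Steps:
V(A, O) = -32 (V(A, O) = (-75 - 27) + 70 = -102 + 70 = -32)
V((-1)², 169) - 46047 = -32 - 46047 = -46079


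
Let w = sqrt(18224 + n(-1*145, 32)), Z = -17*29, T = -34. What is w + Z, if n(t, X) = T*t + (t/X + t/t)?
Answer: -493 + sqrt(1481630)/8 ≈ -340.85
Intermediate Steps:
Z = -493
n(t, X) = 1 - 34*t + t/X (n(t, X) = -34*t + (t/X + t/t) = -34*t + (t/X + 1) = -34*t + (1 + t/X) = 1 - 34*t + t/X)
w = sqrt(1481630)/8 (w = sqrt(18224 + (1 - (-34)*145 - 1*145/32)) = sqrt(18224 + (1 - 34*(-145) - 145*1/32)) = sqrt(18224 + (1 + 4930 - 145/32)) = sqrt(18224 + 157647/32) = sqrt(740815/32) = sqrt(1481630)/8 ≈ 152.15)
w + Z = sqrt(1481630)/8 - 493 = -493 + sqrt(1481630)/8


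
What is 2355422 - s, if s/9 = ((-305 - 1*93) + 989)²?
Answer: -788107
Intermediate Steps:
s = 3143529 (s = 9*((-305 - 1*93) + 989)² = 9*((-305 - 93) + 989)² = 9*(-398 + 989)² = 9*591² = 9*349281 = 3143529)
2355422 - s = 2355422 - 1*3143529 = 2355422 - 3143529 = -788107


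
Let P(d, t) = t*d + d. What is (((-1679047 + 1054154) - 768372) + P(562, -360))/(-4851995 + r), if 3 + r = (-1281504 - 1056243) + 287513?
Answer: 1595023/6902232 ≈ 0.23109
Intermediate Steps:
P(d, t) = d + d*t (P(d, t) = d*t + d = d + d*t)
r = -2050237 (r = -3 + ((-1281504 - 1056243) + 287513) = -3 + (-2337747 + 287513) = -3 - 2050234 = -2050237)
(((-1679047 + 1054154) - 768372) + P(562, -360))/(-4851995 + r) = (((-1679047 + 1054154) - 768372) + 562*(1 - 360))/(-4851995 - 2050237) = ((-624893 - 768372) + 562*(-359))/(-6902232) = (-1393265 - 201758)*(-1/6902232) = -1595023*(-1/6902232) = 1595023/6902232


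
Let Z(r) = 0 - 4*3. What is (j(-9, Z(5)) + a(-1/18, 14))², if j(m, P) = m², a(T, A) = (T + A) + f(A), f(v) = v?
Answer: 3845521/324 ≈ 11869.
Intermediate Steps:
Z(r) = -12 (Z(r) = 0 - 12 = -12)
a(T, A) = T + 2*A (a(T, A) = (T + A) + A = (A + T) + A = T + 2*A)
(j(-9, Z(5)) + a(-1/18, 14))² = ((-9)² + (-1/18 + 2*14))² = (81 + (-1*1/18 + 28))² = (81 + (-1/18 + 28))² = (81 + 503/18)² = (1961/18)² = 3845521/324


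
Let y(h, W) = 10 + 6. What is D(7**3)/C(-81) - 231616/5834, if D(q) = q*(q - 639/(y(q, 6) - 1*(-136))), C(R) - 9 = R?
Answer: -52791747659/31923648 ≈ -1653.7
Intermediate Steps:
C(R) = 9 + R
y(h, W) = 16
D(q) = q*(-639/152 + q) (D(q) = q*(q - 639/(16 - 1*(-136))) = q*(q - 639/(16 + 136)) = q*(q - 639/152) = q*(-639/152 + q))
D(7**3)/C(-81) - 231616/5834 = ((1/152)*7**3*(-639 + 152*7**3))/(9 - 81) - 231616/5834 = ((1/152)*343*(-639 + 152*343))/(-72) - 231616*1/5834 = ((1/152)*343*(-639 + 52136))*(-1/72) - 115808/2917 = ((1/152)*343*51497)*(-1/72) - 115808/2917 = (17663471/152)*(-1/72) - 115808/2917 = -17663471/10944 - 115808/2917 = -52791747659/31923648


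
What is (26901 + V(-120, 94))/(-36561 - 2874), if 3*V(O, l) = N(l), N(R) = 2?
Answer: -16141/23661 ≈ -0.68218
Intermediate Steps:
V(O, l) = ⅔ (V(O, l) = (⅓)*2 = ⅔)
(26901 + V(-120, 94))/(-36561 - 2874) = (26901 + ⅔)/(-36561 - 2874) = (80705/3)/(-39435) = (80705/3)*(-1/39435) = -16141/23661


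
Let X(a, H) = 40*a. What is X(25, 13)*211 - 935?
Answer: 210065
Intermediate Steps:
X(25, 13)*211 - 935 = (40*25)*211 - 935 = 1000*211 - 935 = 211000 - 935 = 210065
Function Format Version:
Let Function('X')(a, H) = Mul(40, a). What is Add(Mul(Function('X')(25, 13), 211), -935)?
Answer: 210065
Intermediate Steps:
Add(Mul(Function('X')(25, 13), 211), -935) = Add(Mul(Mul(40, 25), 211), -935) = Add(Mul(1000, 211), -935) = Add(211000, -935) = 210065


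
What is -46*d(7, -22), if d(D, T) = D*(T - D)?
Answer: 9338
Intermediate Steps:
-46*d(7, -22) = -322*(-22 - 1*7) = -322*(-22 - 7) = -322*(-29) = -46*(-203) = 9338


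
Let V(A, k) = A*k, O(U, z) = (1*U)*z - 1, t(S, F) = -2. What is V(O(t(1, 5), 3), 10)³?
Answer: -343000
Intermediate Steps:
O(U, z) = -1 + U*z (O(U, z) = U*z - 1 = -1 + U*z)
V(O(t(1, 5), 3), 10)³ = ((-1 - 2*3)*10)³ = ((-1 - 6)*10)³ = (-7*10)³ = (-70)³ = -343000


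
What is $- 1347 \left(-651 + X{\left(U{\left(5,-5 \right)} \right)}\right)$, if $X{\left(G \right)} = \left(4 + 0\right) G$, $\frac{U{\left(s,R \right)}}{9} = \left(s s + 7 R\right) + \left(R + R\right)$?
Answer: $1846737$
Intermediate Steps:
$U{\left(s,R \right)} = 9 s^{2} + 81 R$ ($U{\left(s,R \right)} = 9 \left(\left(s s + 7 R\right) + \left(R + R\right)\right) = 9 \left(\left(s^{2} + 7 R\right) + 2 R\right) = 9 \left(s^{2} + 9 R\right) = 9 s^{2} + 81 R$)
$X{\left(G \right)} = 4 G$
$- 1347 \left(-651 + X{\left(U{\left(5,-5 \right)} \right)}\right) = - 1347 \left(-651 + 4 \left(9 \cdot 5^{2} + 81 \left(-5\right)\right)\right) = - 1347 \left(-651 + 4 \left(9 \cdot 25 - 405\right)\right) = - 1347 \left(-651 + 4 \left(225 - 405\right)\right) = - 1347 \left(-651 + 4 \left(-180\right)\right) = - 1347 \left(-651 - 720\right) = \left(-1347\right) \left(-1371\right) = 1846737$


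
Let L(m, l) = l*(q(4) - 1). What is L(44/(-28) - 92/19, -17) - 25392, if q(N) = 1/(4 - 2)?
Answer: -50767/2 ≈ -25384.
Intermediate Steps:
q(N) = ½ (q(N) = 1/2 = ½)
L(m, l) = -l/2 (L(m, l) = l*(½ - 1) = l*(-½) = -l/2)
L(44/(-28) - 92/19, -17) - 25392 = -½*(-17) - 25392 = 17/2 - 25392 = -50767/2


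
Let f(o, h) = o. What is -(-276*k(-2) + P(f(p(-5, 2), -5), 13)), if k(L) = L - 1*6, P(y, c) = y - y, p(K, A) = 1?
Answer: -2208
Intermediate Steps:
P(y, c) = 0
k(L) = -6 + L (k(L) = L - 6 = -6 + L)
-(-276*k(-2) + P(f(p(-5, 2), -5), 13)) = -(-276*(-6 - 2) + 0) = -(-276*(-8) + 0) = -(2208 + 0) = -1*2208 = -2208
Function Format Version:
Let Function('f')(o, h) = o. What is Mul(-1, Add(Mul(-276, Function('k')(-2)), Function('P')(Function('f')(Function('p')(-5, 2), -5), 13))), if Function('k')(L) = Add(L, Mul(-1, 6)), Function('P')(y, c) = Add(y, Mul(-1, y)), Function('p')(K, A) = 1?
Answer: -2208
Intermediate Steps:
Function('P')(y, c) = 0
Function('k')(L) = Add(-6, L) (Function('k')(L) = Add(L, -6) = Add(-6, L))
Mul(-1, Add(Mul(-276, Function('k')(-2)), Function('P')(Function('f')(Function('p')(-5, 2), -5), 13))) = Mul(-1, Add(Mul(-276, Add(-6, -2)), 0)) = Mul(-1, Add(Mul(-276, -8), 0)) = Mul(-1, Add(2208, 0)) = Mul(-1, 2208) = -2208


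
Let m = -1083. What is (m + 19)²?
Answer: 1132096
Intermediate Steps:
(m + 19)² = (-1083 + 19)² = (-1064)² = 1132096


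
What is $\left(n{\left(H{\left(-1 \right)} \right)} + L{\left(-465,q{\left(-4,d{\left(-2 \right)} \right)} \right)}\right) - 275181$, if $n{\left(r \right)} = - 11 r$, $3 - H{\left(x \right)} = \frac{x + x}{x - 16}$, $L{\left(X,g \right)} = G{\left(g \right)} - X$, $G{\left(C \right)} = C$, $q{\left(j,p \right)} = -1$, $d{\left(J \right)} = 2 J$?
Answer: $- \frac{4670728}{17} \approx -2.7475 \cdot 10^{5}$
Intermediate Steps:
$L{\left(X,g \right)} = g - X$
$H{\left(x \right)} = 3 - \frac{2 x}{-16 + x}$ ($H{\left(x \right)} = 3 - \frac{x + x}{x - 16} = 3 - \frac{2 x}{-16 + x}$)
$\left(n{\left(H{\left(-1 \right)} \right)} + L{\left(-465,q{\left(-4,d{\left(-2 \right)} \right)} \right)}\right) - 275181 = \left(- 11 \frac{-48 - 1}{-16 - 1} - -464\right) - 275181 = \left(- 11 \frac{1}{-17} \left(-49\right) + \left(-1 + 465\right)\right) - 275181 = \left(- 11 \left(\left(- \frac{1}{17}\right) \left(-49\right)\right) + 464\right) - 275181 = \left(\left(-11\right) \frac{49}{17} + 464\right) - 275181 = \left(- \frac{539}{17} + 464\right) - 275181 = \frac{7349}{17} - 275181 = - \frac{4670728}{17}$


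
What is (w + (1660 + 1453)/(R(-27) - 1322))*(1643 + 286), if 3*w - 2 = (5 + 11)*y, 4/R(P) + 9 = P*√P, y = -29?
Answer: 21219*(-1522071*√3 + 169175*I)/(2*(-5951*I + 53541*√3)) ≈ -3.0161e+5 - 0.097565*I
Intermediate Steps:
R(P) = 4/(-9 + P^(3/2)) (R(P) = 4/(-9 + P*√P) = 4/(-9 + P^(3/2)))
w = -154 (w = ⅔ + ((5 + 11)*(-29))/3 = ⅔ + (16*(-29))/3 = ⅔ + (⅓)*(-464) = ⅔ - 464/3 = -154)
(w + (1660 + 1453)/(R(-27) - 1322))*(1643 + 286) = (-154 + (1660 + 1453)/(4/(-9 + (-27)^(3/2)) - 1322))*(1643 + 286) = (-154 + 3113/(4/(-9 - 81*I*√3) - 1322))*1929 = (-154 + 3113/(-1322 + 4/(-9 - 81*I*√3)))*1929 = -297066 + 6004977/(-1322 + 4/(-9 - 81*I*√3))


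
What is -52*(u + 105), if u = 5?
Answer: -5720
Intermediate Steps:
-52*(u + 105) = -52*(5 + 105) = -52*110 = -5720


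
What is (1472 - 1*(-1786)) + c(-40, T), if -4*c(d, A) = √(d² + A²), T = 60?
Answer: 3258 - 5*√13 ≈ 3240.0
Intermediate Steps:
c(d, A) = -√(A² + d²)/4 (c(d, A) = -√(d² + A²)/4 = -√(A² + d²)/4)
(1472 - 1*(-1786)) + c(-40, T) = (1472 - 1*(-1786)) - √(60² + (-40)²)/4 = (1472 + 1786) - √(3600 + 1600)/4 = 3258 - 5*√13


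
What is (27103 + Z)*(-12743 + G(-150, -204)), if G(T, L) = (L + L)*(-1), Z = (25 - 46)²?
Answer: -339755240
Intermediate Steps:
Z = 441 (Z = (-21)² = 441)
G(T, L) = -2*L (G(T, L) = (2*L)*(-1) = -2*L)
(27103 + Z)*(-12743 + G(-150, -204)) = (27103 + 441)*(-12743 - 2*(-204)) = 27544*(-12743 + 408) = 27544*(-12335) = -339755240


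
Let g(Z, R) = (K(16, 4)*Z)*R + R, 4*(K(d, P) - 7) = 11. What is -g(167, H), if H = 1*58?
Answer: -188993/2 ≈ -94497.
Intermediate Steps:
K(d, P) = 39/4 (K(d, P) = 7 + (1/4)*11 = 7 + 11/4 = 39/4)
H = 58
g(Z, R) = R + 39*R*Z/4 (g(Z, R) = (39*Z/4)*R + R = 39*R*Z/4 + R = R + 39*R*Z/4)
-g(167, H) = -58*(4 + 39*167)/4 = -58*(4 + 6513)/4 = -58*6517/4 = -1*188993/2 = -188993/2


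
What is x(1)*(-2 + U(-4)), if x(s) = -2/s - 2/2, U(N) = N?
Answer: 18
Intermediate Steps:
x(s) = -1 - 2/s (x(s) = -2/s - 2*1/2 = -2/s - 1 = -1 - 2/s)
x(1)*(-2 + U(-4)) = ((-2 - 1*1)/1)*(-2 - 4) = (1*(-2 - 1))*(-6) = (1*(-3))*(-6) = -3*(-6) = 18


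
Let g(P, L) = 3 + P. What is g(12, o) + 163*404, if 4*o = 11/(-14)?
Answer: 65867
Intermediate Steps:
o = -11/56 (o = (11/(-14))/4 = (11*(-1/14))/4 = (¼)*(-11/14) = -11/56 ≈ -0.19643)
g(12, o) + 163*404 = (3 + 12) + 163*404 = 15 + 65852 = 65867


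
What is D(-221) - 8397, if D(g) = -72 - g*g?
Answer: -57310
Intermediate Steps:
D(g) = -72 - g**2
D(-221) - 8397 = (-72 - 1*(-221)**2) - 8397 = (-72 - 1*48841) - 8397 = (-72 - 48841) - 8397 = -48913 - 8397 = -57310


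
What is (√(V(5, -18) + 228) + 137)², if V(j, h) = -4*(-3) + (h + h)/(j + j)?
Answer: (685 + √5910)²/25 ≈ 23218.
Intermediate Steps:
V(j, h) = 12 + h/j (V(j, h) = 12 + (2*h)/((2*j)) = 12 + (2*h)*(1/(2*j)) = 12 + h/j)
(√(V(5, -18) + 228) + 137)² = (√((12 - 18/5) + 228) + 137)² = (√(42/5 + 228) + 137)² = (√(1182/5) + 137)² = (√5910/5 + 137)² = (137 + √5910/5)²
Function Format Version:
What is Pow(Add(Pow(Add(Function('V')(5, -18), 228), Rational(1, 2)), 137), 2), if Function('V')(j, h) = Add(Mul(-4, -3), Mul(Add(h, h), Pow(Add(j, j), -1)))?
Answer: Mul(Rational(1, 25), Pow(Add(685, Pow(5910, Rational(1, 2))), 2)) ≈ 23218.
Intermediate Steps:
Function('V')(j, h) = Add(12, Mul(h, Pow(j, -1))) (Function('V')(j, h) = Add(12, Mul(Mul(2, h), Pow(Mul(2, j), -1))) = Add(12, Mul(Mul(2, h), Mul(Rational(1, 2), Pow(j, -1)))) = Add(12, Mul(h, Pow(j, -1))))
Pow(Add(Pow(Add(Function('V')(5, -18), 228), Rational(1, 2)), 137), 2) = Pow(Add(Pow(Add(Add(12, Mul(-18, Pow(5, -1))), 228), Rational(1, 2)), 137), 2) = Pow(Add(Pow(Add(Add(12, Mul(-18, Rational(1, 5))), 228), Rational(1, 2)), 137), 2) = Pow(Add(Pow(Add(Add(12, Rational(-18, 5)), 228), Rational(1, 2)), 137), 2) = Pow(Add(Pow(Add(Rational(42, 5), 228), Rational(1, 2)), 137), 2) = Pow(Add(Pow(Rational(1182, 5), Rational(1, 2)), 137), 2) = Pow(Add(Mul(Rational(1, 5), Pow(5910, Rational(1, 2))), 137), 2) = Pow(Add(137, Mul(Rational(1, 5), Pow(5910, Rational(1, 2)))), 2)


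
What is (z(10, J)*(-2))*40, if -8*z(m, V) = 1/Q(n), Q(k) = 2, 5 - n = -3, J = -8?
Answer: 5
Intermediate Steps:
n = 8 (n = 5 - 1*(-3) = 5 + 3 = 8)
z(m, V) = -1/16 (z(m, V) = -1/8/2 = -1/8*1/2 = -1/16)
(z(10, J)*(-2))*40 = -1/16*(-2)*40 = (1/8)*40 = 5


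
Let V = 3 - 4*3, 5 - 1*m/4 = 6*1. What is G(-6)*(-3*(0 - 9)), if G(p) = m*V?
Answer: 972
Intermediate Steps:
m = -4 (m = 20 - 24 = -4)
V = -9 (V = 3 - 12 = -9)
G(p) = 36 (G(p) = -4*(-9) = 36)
G(-6)*(-3*(0 - 9)) = 36*(-3*(0 - 9)) = 36*(-3*(-9)) = 36*27 = 972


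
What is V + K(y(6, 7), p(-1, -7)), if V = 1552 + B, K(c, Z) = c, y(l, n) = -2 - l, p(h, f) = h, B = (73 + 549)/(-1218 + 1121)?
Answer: 149146/97 ≈ 1537.6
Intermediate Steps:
B = -622/97 (B = 622/(-97) = 622*(-1/97) = -622/97 ≈ -6.4124)
V = 149922/97 (V = 1552 - 622/97 = 149922/97 ≈ 1545.6)
V + K(y(6, 7), p(-1, -7)) = 149922/97 + (-2 - 1*6) = 149922/97 + (-2 - 6) = 149922/97 - 8 = 149146/97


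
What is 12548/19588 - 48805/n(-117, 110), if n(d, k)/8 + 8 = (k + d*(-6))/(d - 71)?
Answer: 11247440579/22682904 ≈ 495.86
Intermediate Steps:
n(d, k) = -64 + 8*(k - 6*d)/(-71 + d) (n(d, k) = -64 + 8*((k + d*(-6))/(d - 71)) = -64 + 8*((k - 6*d)/(-71 + d)) = -64 + 8*(k - 6*d)/(-71 + d))
12548/19588 - 48805/n(-117, 110) = 12548/19588 - 48805*(-71 - 117)/(8*(568 + 110 - 14*(-117))) = 12548*(1/19588) - 48805*(-47/(2*(568 + 110 + 1638))) = 3137/4897 - 48805/(8*(-1/188)*2316) = 3137/4897 - 48805/(-4632/47) = 3137/4897 - 48805*(-47/4632) = 3137/4897 + 2293835/4632 = 11247440579/22682904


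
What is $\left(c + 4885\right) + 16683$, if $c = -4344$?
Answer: $17224$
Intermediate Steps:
$\left(c + 4885\right) + 16683 = \left(-4344 + 4885\right) + 16683 = 541 + 16683 = 17224$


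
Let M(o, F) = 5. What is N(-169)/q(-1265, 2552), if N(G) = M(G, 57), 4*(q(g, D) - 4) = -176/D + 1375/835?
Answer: 96860/85129 ≈ 1.1378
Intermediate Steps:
q(g, D) = 2947/668 - 44/D (q(g, D) = 4 + (-176/D + 1375/835)/4 = 4 + (-176/D + 1375*(1/835))/4 = 4 + (-176/D + 275/167)/4 = 4 + (275/167 - 176/D)/4 = 4 + (275/668 - 44/D) = 2947/668 - 44/D)
N(G) = 5
N(-169)/q(-1265, 2552) = 5/(2947/668 - 44/2552) = 5/(2947/668 - 44*1/2552) = 5/(2947/668 - 1/58) = 5/(85129/19372) = 5*(19372/85129) = 96860/85129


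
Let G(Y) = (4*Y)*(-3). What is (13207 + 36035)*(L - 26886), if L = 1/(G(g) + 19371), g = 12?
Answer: -292586410486/221 ≈ -1.3239e+9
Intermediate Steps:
G(Y) = -12*Y
L = 1/19227 (L = 1/(-12*12 + 19371) = 1/(-144 + 19371) = 1/19227 ≈ 5.2010e-5)
(13207 + 36035)*(L - 26886) = (13207 + 36035)*(1/19227 - 26886) = 49242*(-516937121/19227) = -292586410486/221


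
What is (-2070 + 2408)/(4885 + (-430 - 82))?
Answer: 338/4373 ≈ 0.077292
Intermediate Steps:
(-2070 + 2408)/(4885 + (-430 - 82)) = 338/(4885 - 512) = 338/4373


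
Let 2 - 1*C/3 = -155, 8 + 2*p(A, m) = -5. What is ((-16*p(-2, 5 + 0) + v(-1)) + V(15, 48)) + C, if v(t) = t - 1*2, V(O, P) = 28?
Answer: 600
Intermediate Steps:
p(A, m) = -13/2 (p(A, m) = -4 + (1/2)*(-5) = -4 - 5/2 = -13/2)
v(t) = -2 + t (v(t) = t - 2 = -2 + t)
C = 471 (C = 6 - 3*(-155) = 6 + 465 = 471)
((-16*p(-2, 5 + 0) + v(-1)) + V(15, 48)) + C = ((-16*(-13/2) + (-2 - 1)) + 28) + 471 = ((104 - 3) + 28) + 471 = (101 + 28) + 471 = 129 + 471 = 600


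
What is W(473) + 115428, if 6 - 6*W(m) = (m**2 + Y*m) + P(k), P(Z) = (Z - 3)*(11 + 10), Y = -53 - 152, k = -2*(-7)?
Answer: 565579/6 ≈ 94263.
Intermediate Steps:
k = 14
Y = -205
P(Z) = -63 + 21*Z (P(Z) = (-3 + Z)*21 = -63 + 21*Z)
W(m) = -75/2 - m**2/6 + 205*m/6 (W(m) = 1 - ((m**2 - 205*m) + (-63 + 21*14))/6 = 1 - ((m**2 - 205*m) + (-63 + 294))/6 = 1 - ((m**2 - 205*m) + 231)/6 = 1 - (231 + m**2 - 205*m)/6 = 1 + (-77/2 - m**2/6 + 205*m/6) = -75/2 - m**2/6 + 205*m/6)
W(473) + 115428 = (-75/2 - 1/6*473**2 + (205/6)*473) + 115428 = (-75/2 - 1/6*223729 + 96965/6) + 115428 = (-75/2 - 223729/6 + 96965/6) + 115428 = -126989/6 + 115428 = 565579/6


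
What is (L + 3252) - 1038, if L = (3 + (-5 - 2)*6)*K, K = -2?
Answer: 2292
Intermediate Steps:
L = 78 (L = (3 + (-5 - 2)*6)*(-2) = (3 - 7*6)*(-2) = (3 - 42)*(-2) = -39*(-2) = 78)
(L + 3252) - 1038 = (78 + 3252) - 1038 = 3330 - 1038 = 2292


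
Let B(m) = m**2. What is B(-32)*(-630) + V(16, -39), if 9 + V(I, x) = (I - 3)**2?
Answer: -644960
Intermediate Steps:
V(I, x) = -9 + (-3 + I)**2 (V(I, x) = -9 + (I - 3)**2 = -9 + (-3 + I)**2)
B(-32)*(-630) + V(16, -39) = (-32)**2*(-630) + 16*(-6 + 16) = 1024*(-630) + 16*10 = -645120 + 160 = -644960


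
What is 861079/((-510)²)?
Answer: 861079/260100 ≈ 3.3106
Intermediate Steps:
861079/((-510)²) = 861079/260100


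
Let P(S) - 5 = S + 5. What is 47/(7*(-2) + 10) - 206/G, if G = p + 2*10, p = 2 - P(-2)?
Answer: -741/28 ≈ -26.464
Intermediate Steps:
P(S) = 10 + S (P(S) = 5 + (S + 5) = 5 + (5 + S) = 10 + S)
p = -6 (p = 2 - (10 - 2) = 2 - 1*8 = 2 - 8 = -6)
G = 14 (G = -6 + 2*10 = -6 + 20 = 14)
47/(7*(-2) + 10) - 206/G = 47/(7*(-2) + 10) - 206/14 = 47/(-14 + 10) - 206*1/14 = 47/(-4) - 103/7 = 47*(-¼) - 103/7 = -47/4 - 103/7 = -741/28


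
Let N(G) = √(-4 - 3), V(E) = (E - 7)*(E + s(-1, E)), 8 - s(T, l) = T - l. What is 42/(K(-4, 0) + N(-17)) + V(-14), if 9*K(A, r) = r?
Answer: 399 - 6*I*√7 ≈ 399.0 - 15.875*I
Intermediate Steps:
s(T, l) = 8 + l - T (s(T, l) = 8 - (T - l) = 8 + (l - T) = 8 + l - T)
K(A, r) = r/9
V(E) = (-7 + E)*(9 + 2*E) (V(E) = (E - 7)*(E + (8 + E - 1*(-1))) = (-7 + E)*(E + (8 + E + 1)) = (-7 + E)*(E + (9 + E)) = (-7 + E)*(9 + 2*E))
N(G) = I*√7 (N(G) = √(-7) = I*√7)
42/(K(-4, 0) + N(-17)) + V(-14) = 42/((⅑)*0 + I*√7) + (-63 - 5*(-14) + 2*(-14)²) = 42/(0 + I*√7) + (-63 + 70 + 2*196) = 42/((I*√7)) + (-63 + 70 + 392) = 42*(-I*√7/7) + 399 = -6*I*√7 + 399 = 399 - 6*I*√7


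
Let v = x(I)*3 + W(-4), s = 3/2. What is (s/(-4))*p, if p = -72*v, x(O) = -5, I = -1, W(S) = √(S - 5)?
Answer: -405 + 81*I ≈ -405.0 + 81.0*I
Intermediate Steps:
W(S) = √(-5 + S)
s = 3/2 (s = 3*(½) = 3/2 ≈ 1.5000)
v = -15 + 3*I (v = -5*3 + √(-5 - 4) = -15 + √(-9) = -15 + 3*I ≈ -15.0 + 3.0*I)
p = 1080 - 216*I (p = -72*(-15 + 3*I) = 1080 - 216*I ≈ 1080.0 - 216.0*I)
(s/(-4))*p = ((3/2)/(-4))*(1080 - 216*I) = ((3/2)*(-¼))*(1080 - 216*I) = -3*(1080 - 216*I)/8 = -405 + 81*I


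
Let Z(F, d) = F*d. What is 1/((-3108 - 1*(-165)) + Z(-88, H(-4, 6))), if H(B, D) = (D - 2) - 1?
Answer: -1/3207 ≈ -0.00031182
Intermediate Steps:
H(B, D) = -3 + D (H(B, D) = (-2 + D) - 1 = -3 + D)
1/((-3108 - 1*(-165)) + Z(-88, H(-4, 6))) = 1/((-3108 - 1*(-165)) - 88*(-3 + 6)) = 1/((-3108 + 165) - 88*3) = 1/(-2943 - 264) = 1/(-3207) = -1/3207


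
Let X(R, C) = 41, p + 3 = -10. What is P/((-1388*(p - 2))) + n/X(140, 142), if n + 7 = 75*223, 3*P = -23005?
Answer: 208652615/512172 ≈ 407.39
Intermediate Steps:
P = -23005/3 (P = (⅓)*(-23005) = -23005/3 ≈ -7668.3)
p = -13 (p = -3 - 10 = -13)
n = 16718 (n = -7 + 75*223 = -7 + 16725 = 16718)
P/((-1388*(p - 2))) + n/X(140, 142) = -23005*(-1/(1388*(-13 - 2)))/3 + 16718/41 = -23005/(3*((-1388*(-15)))) + 16718*(1/41) = -23005/3/20820 + 16718/41 = -23005/3*1/20820 + 16718/41 = -4601/12492 + 16718/41 = 208652615/512172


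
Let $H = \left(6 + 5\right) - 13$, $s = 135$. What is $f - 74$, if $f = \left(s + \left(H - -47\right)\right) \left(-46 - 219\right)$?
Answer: $-47774$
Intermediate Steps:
$H = -2$ ($H = 11 - 13 = -2$)
$f = -47700$ ($f = \left(135 - -45\right) \left(-46 - 219\right) = \left(135 + \left(-2 + 47\right)\right) \left(-265\right) = \left(135 + 45\right) \left(-265\right) = 180 \left(-265\right) = -47700$)
$f - 74 = -47700 - 74 = -47774$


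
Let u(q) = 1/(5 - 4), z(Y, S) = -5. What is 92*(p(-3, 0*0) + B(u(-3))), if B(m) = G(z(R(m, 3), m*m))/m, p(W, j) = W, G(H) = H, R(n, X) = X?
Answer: -736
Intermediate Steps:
u(q) = 1 (u(q) = 1/1 = 1)
B(m) = -5/m
92*(p(-3, 0*0) + B(u(-3))) = 92*(-3 - 5/1) = 92*(-3 - 5*1) = 92*(-3 - 5) = 92*(-8) = -736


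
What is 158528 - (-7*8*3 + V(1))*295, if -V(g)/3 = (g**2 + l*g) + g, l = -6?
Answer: 204548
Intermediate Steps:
V(g) = -3*g**2 + 15*g (V(g) = -3*((g**2 - 6*g) + g) = -3*(g**2 - 5*g) = -3*g**2 + 15*g)
158528 - (-7*8*3 + V(1))*295 = 158528 - (-7*8*3 + 3*1*(5 - 1*1))*295 = 158528 - (-56*3 + 3*1*(5 - 1))*295 = 158528 - (-168 + 3*1*4)*295 = 158528 - (-168 + 12)*295 = 158528 - (-156)*295 = 158528 - 1*(-46020) = 158528 + 46020 = 204548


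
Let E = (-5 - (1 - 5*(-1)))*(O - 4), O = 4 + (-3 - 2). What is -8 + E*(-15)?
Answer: -833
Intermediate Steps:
O = -1 (O = 4 - 5 = -1)
E = 55 (E = (-5 - (1 - 5*(-1)))*(-1 - 4) = (-5 - (1 + 5))*(-5) = (-5 - 1*6)*(-5) = (-5 - 6)*(-5) = -11*(-5) = 55)
-8 + E*(-15) = -8 + 55*(-15) = -8 - 825 = -833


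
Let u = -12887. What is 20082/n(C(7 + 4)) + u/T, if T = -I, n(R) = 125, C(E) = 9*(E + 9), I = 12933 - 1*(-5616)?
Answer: 374111893/2318625 ≈ 161.35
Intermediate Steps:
I = 18549 (I = 12933 + 5616 = 18549)
C(E) = 81 + 9*E (C(E) = 9*(9 + E) = 81 + 9*E)
T = -18549 (T = -1*18549 = -18549)
20082/n(C(7 + 4)) + u/T = 20082/125 - 12887/(-18549) = 20082*(1/125) - 12887*(-1/18549) = 20082/125 + 12887/18549 = 374111893/2318625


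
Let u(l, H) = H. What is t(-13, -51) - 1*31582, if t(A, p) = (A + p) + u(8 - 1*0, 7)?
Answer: -31639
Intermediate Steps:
t(A, p) = 7 + A + p (t(A, p) = (A + p) + 7 = 7 + A + p)
t(-13, -51) - 1*31582 = (7 - 13 - 51) - 1*31582 = -57 - 31582 = -31639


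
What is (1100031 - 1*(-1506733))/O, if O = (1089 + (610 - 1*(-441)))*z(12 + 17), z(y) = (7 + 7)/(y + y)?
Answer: 18899039/3745 ≈ 5046.5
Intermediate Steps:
z(y) = 7/y (z(y) = 14/((2*y)) = 14*(1/(2*y)) = 7/y)
O = 14980/29 (O = (1089 + (610 - 1*(-441)))*(7/(12 + 17)) = (1089 + (610 + 441))*(7/29) = (1089 + 1051)*(7*(1/29)) = 2140*(7/29) = 14980/29 ≈ 516.55)
(1100031 - 1*(-1506733))/O = (1100031 - 1*(-1506733))/(14980/29) = (1100031 + 1506733)*(29/14980) = 2606764*(29/14980) = 18899039/3745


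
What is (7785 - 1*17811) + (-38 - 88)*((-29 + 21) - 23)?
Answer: -6120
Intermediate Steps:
(7785 - 1*17811) + (-38 - 88)*((-29 + 21) - 23) = (7785 - 17811) - 126*(-8 - 23) = -10026 - 126*(-31) = -10026 + 3906 = -6120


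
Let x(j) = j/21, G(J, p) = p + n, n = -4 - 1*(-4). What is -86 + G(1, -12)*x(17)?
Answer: -670/7 ≈ -95.714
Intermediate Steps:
n = 0 (n = -4 + 4 = 0)
G(J, p) = p (G(J, p) = p + 0 = p)
x(j) = j/21 (x(j) = j*(1/21) = j/21)
-86 + G(1, -12)*x(17) = -86 - 4*17/7 = -86 - 12*17/21 = -86 - 68/7 = -670/7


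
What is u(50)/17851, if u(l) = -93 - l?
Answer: -143/17851 ≈ -0.0080108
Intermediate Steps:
u(50)/17851 = (-93 - 1*50)/17851 = (-93 - 50)*(1/17851) = -143*1/17851 = -143/17851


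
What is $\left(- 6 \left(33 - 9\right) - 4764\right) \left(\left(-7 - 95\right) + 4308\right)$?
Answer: $-20643048$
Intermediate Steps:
$\left(- 6 \left(33 - 9\right) - 4764\right) \left(\left(-7 - 95\right) + 4308\right) = \left(\left(-6\right) 24 - 4764\right) \left(\left(-7 - 95\right) + 4308\right) = \left(-144 - 4764\right) \left(-102 + 4308\right) = \left(-4908\right) 4206 = -20643048$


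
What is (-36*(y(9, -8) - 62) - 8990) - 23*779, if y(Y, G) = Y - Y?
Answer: -24675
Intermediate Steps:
y(Y, G) = 0
(-36*(y(9, -8) - 62) - 8990) - 23*779 = (-36*(0 - 62) - 8990) - 23*779 = (-36*(-62) - 8990) - 17917 = (2232 - 8990) - 17917 = -6758 - 17917 = -24675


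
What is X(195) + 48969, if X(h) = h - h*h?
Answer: 11139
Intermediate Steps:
X(h) = h - h²
X(195) + 48969 = 195*(1 - 1*195) + 48969 = 195*(1 - 195) + 48969 = 195*(-194) + 48969 = -37830 + 48969 = 11139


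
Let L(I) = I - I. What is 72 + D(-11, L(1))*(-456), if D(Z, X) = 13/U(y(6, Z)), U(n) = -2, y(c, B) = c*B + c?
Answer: 3036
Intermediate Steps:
L(I) = 0
y(c, B) = c + B*c (y(c, B) = B*c + c = c + B*c)
D(Z, X) = -13/2 (D(Z, X) = 13/(-2) = 13*(-1/2) = -13/2)
72 + D(-11, L(1))*(-456) = 72 - 13/2*(-456) = 72 + 2964 = 3036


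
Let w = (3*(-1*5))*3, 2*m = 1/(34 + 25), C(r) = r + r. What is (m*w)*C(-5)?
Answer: 225/59 ≈ 3.8136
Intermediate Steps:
C(r) = 2*r
m = 1/118 (m = 1/(2*(34 + 25)) = (1/2)/59 = (1/2)*(1/59) = 1/118 ≈ 0.0084746)
w = -45 (w = (3*(-5))*3 = -15*3 = -45)
(m*w)*C(-5) = ((1/118)*(-45))*(2*(-5)) = -45/118*(-10) = 225/59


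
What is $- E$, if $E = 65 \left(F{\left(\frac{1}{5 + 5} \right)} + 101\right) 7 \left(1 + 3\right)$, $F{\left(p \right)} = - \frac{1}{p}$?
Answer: $-165620$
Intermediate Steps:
$E = 165620$ ($E = 65 \left(- \frac{1}{\frac{1}{5 + 5}} + 101\right) 7 \left(1 + 3\right) = 65 \left(- \frac{1}{\frac{1}{10}} + 101\right) 7 \cdot 4 = 65 \left(- \frac{1}{\frac{1}{10}} + 101\right) 28 = 65 \left(\left(-1\right) 10 + 101\right) 28 = 65 \left(-10 + 101\right) 28 = 65 \cdot 91 \cdot 28 = 5915 \cdot 28 = 165620$)
$- E = \left(-1\right) 165620 = -165620$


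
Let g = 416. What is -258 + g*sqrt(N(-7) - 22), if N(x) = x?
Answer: -258 + 416*I*sqrt(29) ≈ -258.0 + 2240.2*I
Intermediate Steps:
-258 + g*sqrt(N(-7) - 22) = -258 + 416*sqrt(-7 - 22) = -258 + 416*sqrt(-29) = -258 + 416*(I*sqrt(29)) = -258 + 416*I*sqrt(29)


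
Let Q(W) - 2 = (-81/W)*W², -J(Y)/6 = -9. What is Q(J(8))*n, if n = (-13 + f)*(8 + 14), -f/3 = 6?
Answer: 2981704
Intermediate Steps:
J(Y) = 54 (J(Y) = -6*(-9) = 54)
f = -18 (f = -3*6 = -18)
Q(W) = 2 - 81*W (Q(W) = 2 + (-81/W)*W² = 2 - 81*W)
n = -682 (n = (-13 - 18)*(8 + 14) = -31*22 = -682)
Q(J(8))*n = (2 - 81*54)*(-682) = (2 - 4374)*(-682) = -4372*(-682) = 2981704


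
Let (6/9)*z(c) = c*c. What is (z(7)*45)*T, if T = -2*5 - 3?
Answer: -85995/2 ≈ -42998.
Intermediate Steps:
z(c) = 3*c**2/2 (z(c) = 3*(c*c)/2 = 3*c**2/2)
T = -13 (T = -10 - 3 = -13)
(z(7)*45)*T = (((3/2)*7**2)*45)*(-13) = (((3/2)*49)*45)*(-13) = ((147/2)*45)*(-13) = (6615/2)*(-13) = -85995/2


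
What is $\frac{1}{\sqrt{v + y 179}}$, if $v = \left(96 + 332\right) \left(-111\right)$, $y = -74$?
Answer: $- \frac{i \sqrt{60754}}{60754} \approx - 0.0040571 i$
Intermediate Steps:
$v = -47508$ ($v = 428 \left(-111\right) = -47508$)
$\frac{1}{\sqrt{v + y 179}} = \frac{1}{\sqrt{-47508 - 13246}} = \frac{1}{\sqrt{-60754}} = \frac{1}{i \sqrt{60754}} = - \frac{i \sqrt{60754}}{60754}$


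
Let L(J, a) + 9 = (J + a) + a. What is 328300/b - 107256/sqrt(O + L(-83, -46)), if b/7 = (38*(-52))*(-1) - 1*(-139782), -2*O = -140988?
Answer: 23450/70879 - 53628*sqrt(70310)/35155 ≈ -404.16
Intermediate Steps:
O = 70494 (O = -1/2*(-140988) = 70494)
b = 992306 (b = 7*((38*(-52))*(-1) - 1*(-139782)) = 7*(-1976*(-1) + 139782) = 7*(1976 + 139782) = 7*141758 = 992306)
L(J, a) = -9 + J + 2*a (L(J, a) = -9 + ((J + a) + a) = -9 + (J + 2*a) = -9 + J + 2*a)
328300/b - 107256/sqrt(O + L(-83, -46)) = 328300/992306 - 107256/sqrt(70494 + (-9 - 83 + 2*(-46))) = 328300*(1/992306) - 107256/sqrt(70494 + (-9 - 83 - 92)) = 23450/70879 - 107256/sqrt(70494 - 184) = 23450/70879 - 107256*sqrt(70310)/70310 = 23450/70879 - 53628*sqrt(70310)/35155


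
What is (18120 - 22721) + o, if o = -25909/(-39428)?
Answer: -181382319/39428 ≈ -4600.3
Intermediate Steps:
o = 25909/39428 (o = -25909*(-1/39428) = 25909/39428 ≈ 0.65712)
(18120 - 22721) + o = (18120 - 22721) + 25909/39428 = -4601 + 25909/39428 = -181382319/39428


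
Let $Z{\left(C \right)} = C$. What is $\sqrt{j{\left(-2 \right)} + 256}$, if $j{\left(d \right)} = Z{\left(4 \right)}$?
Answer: $2 \sqrt{65} \approx 16.125$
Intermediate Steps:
$j{\left(d \right)} = 4$
$\sqrt{j{\left(-2 \right)} + 256} = \sqrt{4 + 256} = \sqrt{260} = 2 \sqrt{65}$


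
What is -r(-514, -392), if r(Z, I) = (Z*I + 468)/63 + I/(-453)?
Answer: -30503588/9513 ≈ -3206.5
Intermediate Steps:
r(Z, I) = 52/7 - I/453 + I*Z/63 (r(Z, I) = (I*Z + 468)*(1/63) + I*(-1/453) = (468 + I*Z)*(1/63) - I/453 = (52/7 + I*Z/63) - I/453 = 52/7 - I/453 + I*Z/63)
-r(-514, -392) = -(52/7 - 1/453*(-392) + (1/63)*(-392)*(-514)) = -(52/7 + 392/453 + 28784/9) = -1*30503588/9513 = -30503588/9513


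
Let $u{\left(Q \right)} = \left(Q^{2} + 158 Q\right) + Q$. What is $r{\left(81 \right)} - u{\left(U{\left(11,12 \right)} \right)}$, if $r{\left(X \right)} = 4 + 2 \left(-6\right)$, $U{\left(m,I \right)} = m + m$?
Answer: $-3990$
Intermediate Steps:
$U{\left(m,I \right)} = 2 m$
$u{\left(Q \right)} = Q^{2} + 159 Q$
$r{\left(X \right)} = -8$ ($r{\left(X \right)} = 4 - 12 = -8$)
$r{\left(81 \right)} - u{\left(U{\left(11,12 \right)} \right)} = -8 - 2 \cdot 11 \left(159 + 2 \cdot 11\right) = -8 - 22 \left(159 + 22\right) = -8 - 22 \cdot 181 = -8 - 3982 = -3990$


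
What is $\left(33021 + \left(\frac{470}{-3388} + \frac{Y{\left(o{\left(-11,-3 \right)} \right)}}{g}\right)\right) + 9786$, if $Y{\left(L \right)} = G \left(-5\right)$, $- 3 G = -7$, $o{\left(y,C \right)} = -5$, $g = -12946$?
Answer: $\frac{704082688741}{16447893} \approx 42807.0$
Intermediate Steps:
$G = \frac{7}{3}$ ($G = \left(- \frac{1}{3}\right) \left(-7\right) = \frac{7}{3} \approx 2.3333$)
$Y{\left(L \right)} = - \frac{35}{3}$ ($Y{\left(L \right)} = \frac{7}{3} \left(-5\right) = - \frac{35}{3}$)
$\left(33021 + \left(\frac{470}{-3388} + \frac{Y{\left(o{\left(-11,-3 \right)} \right)}}{g}\right)\right) + 9786 = \left(33021 + \left(\frac{470}{-3388} - \frac{35}{3 \left(-12946\right)}\right)\right) + 9786 = \left(33021 + \left(470 \left(- \frac{1}{3388}\right) - - \frac{35}{38838}\right)\right) + 9786 = \left(33021 + \left(- \frac{235}{1694} + \frac{35}{38838}\right)\right) + 9786 = \left(33021 - \frac{2266910}{16447893}\right) + 9786 = \frac{543123607843}{16447893} + 9786 = \frac{704082688741}{16447893}$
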